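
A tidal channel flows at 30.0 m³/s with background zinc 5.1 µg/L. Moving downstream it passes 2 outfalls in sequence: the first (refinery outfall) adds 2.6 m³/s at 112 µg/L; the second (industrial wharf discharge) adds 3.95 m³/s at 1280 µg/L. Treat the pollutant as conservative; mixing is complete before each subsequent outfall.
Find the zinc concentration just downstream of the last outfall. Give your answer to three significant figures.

After outfall 1: Q = 30.00 + 2.600 = 32.60 m³/s; C = (30.00·5.100 + 2.600·112.0)/32.60 = 13.63 µg/L.
After outfall 2: Q = 32.60 + 3.950 = 36.55 m³/s; C = (32.60·13.63 + 3.950·1280)/36.55 = 150.5 µg/L.

150 µg/L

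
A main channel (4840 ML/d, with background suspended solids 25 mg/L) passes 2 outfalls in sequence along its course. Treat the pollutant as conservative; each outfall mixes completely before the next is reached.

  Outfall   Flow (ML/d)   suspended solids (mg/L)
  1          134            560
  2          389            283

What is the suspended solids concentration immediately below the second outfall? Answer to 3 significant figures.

After outfall 1: Q = 4840 + 134.0 = 4974 ML/d; C = (4840·25.00 + 134.0·560.0)/4974 = 39.41 mg/L.
After outfall 2: Q = 4974 + 389.0 = 5363 ML/d; C = (4974·39.41 + 389.0·283.0)/5363 = 57.08 mg/L.

57.1 mg/L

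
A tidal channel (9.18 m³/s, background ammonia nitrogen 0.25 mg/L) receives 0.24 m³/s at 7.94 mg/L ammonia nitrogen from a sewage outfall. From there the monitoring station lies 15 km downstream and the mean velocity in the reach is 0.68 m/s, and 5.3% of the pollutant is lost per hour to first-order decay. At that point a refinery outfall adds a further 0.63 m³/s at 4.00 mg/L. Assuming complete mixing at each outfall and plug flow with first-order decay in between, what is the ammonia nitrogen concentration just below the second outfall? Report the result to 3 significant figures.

0.550 mg/L

Mass balance: C = (9.180·0.2500 + 0.2400·7.940) / 9.420 = 4.201/9.420 = 0.4459 mg/L; combined flow 9.420 m³/s.
Travel time t = 15·1000 / 0.68 = 22060 s = 6.127 h.
5.3%/h lost → k = −ln(1 − 0.053) = 0.05446 h⁻¹.
Decay over the reach: 0.4459·exp(−kt) = 0.4459·0.7163 = 0.3194 mg/L.
Second outfall: C = (9.420·0.3194 + 0.6300·4.000)/10.05 = 0.5501 mg/L.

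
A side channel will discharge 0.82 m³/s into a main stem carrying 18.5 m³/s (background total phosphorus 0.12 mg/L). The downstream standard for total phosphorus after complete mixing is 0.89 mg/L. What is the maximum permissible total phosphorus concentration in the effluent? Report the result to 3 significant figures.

18.3 mg/L

At the limit, (Qr·Cr + Qe·Cₑ)/(Qr + Qe) = 0.89:
Cₑ = (19.32·0.89 − 18.50·0.1200) / 0.8200 = 18.26 mg/L.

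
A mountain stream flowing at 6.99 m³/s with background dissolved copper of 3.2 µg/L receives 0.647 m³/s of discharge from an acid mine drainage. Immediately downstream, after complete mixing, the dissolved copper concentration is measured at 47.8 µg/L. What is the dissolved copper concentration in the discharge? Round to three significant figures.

Mass balance: 6.990·3.200 + 0.6470·Cₑ = 7.637·47.80
→ Cₑ = (7.637·47.80 − 6.990·3.200) / 0.6470 = 529.6 µg/L.

530 µg/L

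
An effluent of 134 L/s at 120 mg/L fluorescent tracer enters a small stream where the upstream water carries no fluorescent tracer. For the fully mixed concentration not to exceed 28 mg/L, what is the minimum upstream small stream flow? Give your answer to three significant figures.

Set C_mix = 28: (Q·0 + 134.0·120.0) / (Q + 134.0) = 28
→ Q = 134.0·(120.0 − 28)/(28 − 0) = 440.3 L/s.

440 L/s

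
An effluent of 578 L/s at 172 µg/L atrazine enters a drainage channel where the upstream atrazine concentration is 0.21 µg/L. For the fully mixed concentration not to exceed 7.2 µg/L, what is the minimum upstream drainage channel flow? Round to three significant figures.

Set C_mix = 7.2: (Q·0.2100 + 578.0·172.0) / (Q + 578.0) = 7.2
→ Q = 578.0·(172.0 − 7.2)/(7.2 − 0.2100) = 13630 L/s.

13600 L/s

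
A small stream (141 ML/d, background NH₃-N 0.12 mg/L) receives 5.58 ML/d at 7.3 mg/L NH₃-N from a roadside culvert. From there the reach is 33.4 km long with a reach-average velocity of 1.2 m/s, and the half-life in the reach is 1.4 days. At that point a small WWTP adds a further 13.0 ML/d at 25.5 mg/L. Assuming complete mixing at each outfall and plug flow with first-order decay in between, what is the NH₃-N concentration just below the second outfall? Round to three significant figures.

Mass balance: C = (141.0·0.1200 + 5.580·7.300) / 146.6 = 57.65/146.6 = 0.3933 mg/L; combined flow 146.6 ML/d.
Travel time t = 33.4·1000 / 1.2 = 27830 s = 7.731 h.
Half-life 1.4 d → k = ln 2 / 1.4 = 0.4951 d⁻¹.
Applying C = C₀e^(−kt): 0.3933 × 0.8526 = 0.3353 mg/L.
Second outfall: C = (146.6·0.3353 + 13.00·25.50)/159.6 = 2.385 mg/L.

2.39 mg/L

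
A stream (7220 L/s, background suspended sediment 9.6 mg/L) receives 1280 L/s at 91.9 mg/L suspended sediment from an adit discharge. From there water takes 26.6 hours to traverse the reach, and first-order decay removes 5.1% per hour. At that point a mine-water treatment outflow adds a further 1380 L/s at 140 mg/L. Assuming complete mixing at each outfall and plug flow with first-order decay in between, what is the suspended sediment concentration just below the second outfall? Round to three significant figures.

Conservation of mass: C = (7220·9.600 + 1280·91.90) / 8500 = 186900/8500 = 21.99 mg/L; combined flow 8500 L/s.
5.1%/h lost → k = −ln(1 − 0.051) = 0.05235 h⁻¹.
First-order decay: C = 21.99·exp(−k·t) = 21.99·0.2485 = 5.465 mg/L.
Second outfall: C = (8500·5.465 + 1380·140.0)/9880 = 24.26 mg/L.

24.3 mg/L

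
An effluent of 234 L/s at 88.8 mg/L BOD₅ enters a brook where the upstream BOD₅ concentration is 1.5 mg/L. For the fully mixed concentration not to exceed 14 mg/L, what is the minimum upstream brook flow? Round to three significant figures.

1400 L/s

Set C_mix = 14: (Q·1.500 + 234.0·88.80) / (Q + 234.0) = 14
→ Q = 234.0·(88.80 − 14)/(14 − 1.500) = 1400 L/s.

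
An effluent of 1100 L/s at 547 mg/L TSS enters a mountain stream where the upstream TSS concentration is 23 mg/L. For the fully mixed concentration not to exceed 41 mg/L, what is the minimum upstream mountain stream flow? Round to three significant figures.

Set C_mix = 41: (Q·23.00 + 1100·547.0) / (Q + 1100) = 41
→ Q = 1100·(547.0 − 41)/(41 − 23.00) = 30920 L/s.

30900 L/s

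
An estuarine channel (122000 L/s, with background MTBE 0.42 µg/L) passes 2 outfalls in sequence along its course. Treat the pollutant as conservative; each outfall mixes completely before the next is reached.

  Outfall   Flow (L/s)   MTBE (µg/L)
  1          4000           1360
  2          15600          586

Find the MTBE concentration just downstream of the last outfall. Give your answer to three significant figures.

Outfall 1: combined Q = 126000 L/s; C = (122000·0.4200 + 4000·1360)/126000 = 43.58 µg/L.
Outfall 2: combined Q = 141600 L/s; C = (126000·43.58 + 15600·586.0)/141600 = 103.3 µg/L.

103 µg/L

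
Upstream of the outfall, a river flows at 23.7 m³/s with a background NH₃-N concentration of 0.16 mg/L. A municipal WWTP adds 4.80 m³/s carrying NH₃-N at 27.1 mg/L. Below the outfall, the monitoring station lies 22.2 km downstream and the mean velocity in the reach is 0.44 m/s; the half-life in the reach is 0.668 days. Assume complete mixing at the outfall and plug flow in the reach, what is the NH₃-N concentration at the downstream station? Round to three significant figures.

Conservation of mass: C = (23.70·0.1600 + 4.800·27.10) / 28.50 = 133.9/28.50 = 4.697 mg/L.
Travel time t = 22.2·1000 / 0.44 = 50450 s = 14.02 h.
Half-life 0.668 d → k = ln 2 / 0.668 = 1.038 d⁻¹.
Decay over the reach: 4.697·exp(−kt) = 4.697·0.5456 = 2.563 mg/L.

2.56 mg/L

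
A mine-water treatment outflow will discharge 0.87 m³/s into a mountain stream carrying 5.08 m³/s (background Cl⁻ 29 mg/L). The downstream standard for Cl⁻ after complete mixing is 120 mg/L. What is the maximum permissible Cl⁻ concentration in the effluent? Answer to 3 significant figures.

At the limit, (Qr·Cr + Qe·Cₑ)/(Qr + Qe) = 120:
Cₑ = (5.950·120 − 5.080·29.00) / 0.8700 = 651.4 mg/L.

651 mg/L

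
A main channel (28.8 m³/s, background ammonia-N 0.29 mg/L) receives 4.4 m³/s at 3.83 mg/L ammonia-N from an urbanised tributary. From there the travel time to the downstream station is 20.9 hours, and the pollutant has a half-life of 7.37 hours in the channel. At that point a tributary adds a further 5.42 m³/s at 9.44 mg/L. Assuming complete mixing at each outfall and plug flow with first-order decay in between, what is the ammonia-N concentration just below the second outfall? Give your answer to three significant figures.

Mixed concentration C = ΣQC/ΣQ = (28.80·0.2900 + 4.400·3.830) / 33.20 = 25.20/33.20 = 0.7592 mg/L; combined flow 33.20 m³/s.
Half-life 7.37 h → k = ln 2 / 7.37 = 0.09405 h⁻¹ = 2.257 d⁻¹.
Decay over the reach: 0.7592·exp(−kt) = 0.7592·0.1401 = 0.1063 mg/L.
At the second outfall, C = (33.20·0.1063 + 5.420·9.440) / (33.20 + 5.420) = 1.416 mg/L.

1.42 mg/L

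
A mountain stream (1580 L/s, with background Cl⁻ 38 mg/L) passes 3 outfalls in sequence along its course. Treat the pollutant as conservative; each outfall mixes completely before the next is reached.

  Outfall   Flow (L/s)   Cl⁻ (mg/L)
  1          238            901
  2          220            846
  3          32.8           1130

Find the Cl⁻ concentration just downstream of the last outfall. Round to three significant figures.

240 mg/L

Below outfall 1: Q → 1818 L/s, C = (1580·38.00 + 238.0·901.0)/1818 = 151.0 mg/L.
Below outfall 2: Q → 2038 L/s, C = (1818·151.0 + 220.0·846.0)/2038 = 226.0 mg/L.
Below outfall 3: Q → 2071 L/s, C = (2038·226.0 + 32.80·1130)/2071 = 240.3 mg/L.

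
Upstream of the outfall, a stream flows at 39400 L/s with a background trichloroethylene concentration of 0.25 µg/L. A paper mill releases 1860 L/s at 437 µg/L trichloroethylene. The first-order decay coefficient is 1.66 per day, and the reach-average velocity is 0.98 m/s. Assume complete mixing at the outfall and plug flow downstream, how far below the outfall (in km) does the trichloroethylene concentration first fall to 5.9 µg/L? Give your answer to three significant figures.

62.1 km

Mass balance: C = (39400·0.2500 + 1860·437.0) / 41260 = 822700/41260 = 19.94 µg/L.
Set 19.94·exp(−k·t) = 5.9 → t = ln(19.94/5.9)/k = 63380 s = 17.61 h.
Distance = v·t = 0.98·63380 = 62110 m = 62.11 km.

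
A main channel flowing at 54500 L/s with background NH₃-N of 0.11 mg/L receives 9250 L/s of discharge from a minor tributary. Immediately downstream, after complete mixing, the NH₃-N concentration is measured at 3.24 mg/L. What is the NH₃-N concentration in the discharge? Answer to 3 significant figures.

Mass balance: 54500·0.1100 + 9250·Cₑ = 63750·3.240
→ Cₑ = (63750·3.240 − 54500·0.1100) / 9250 = 21.68 mg/L.

21.7 mg/L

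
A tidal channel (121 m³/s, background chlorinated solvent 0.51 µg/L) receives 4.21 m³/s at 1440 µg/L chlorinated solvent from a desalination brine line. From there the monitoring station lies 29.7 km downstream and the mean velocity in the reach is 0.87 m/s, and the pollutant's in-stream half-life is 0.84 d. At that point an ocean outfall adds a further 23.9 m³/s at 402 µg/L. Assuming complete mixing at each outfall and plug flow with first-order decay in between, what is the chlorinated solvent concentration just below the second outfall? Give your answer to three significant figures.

Mixed concentration C = ΣQC/ΣQ = (121.0·0.5100 + 4.210·1440) / 125.2 = 6124/125.2 = 48.91 µg/L; combined flow 125.2 m³/s.
Travel time t = 29.7·1000 / 0.87 = 34140 s = 9.483 h.
Half-life 0.84 d → k = ln 2 / 0.84 = 0.8252 d⁻¹.
Applying C = C₀e^(−kt): 48.91 × 0.7218 = 35.30 µg/L.
Second outfall: C = (125.2·35.30 + 23.90·402.0)/149.1 = 94.08 µg/L.

94.1 µg/L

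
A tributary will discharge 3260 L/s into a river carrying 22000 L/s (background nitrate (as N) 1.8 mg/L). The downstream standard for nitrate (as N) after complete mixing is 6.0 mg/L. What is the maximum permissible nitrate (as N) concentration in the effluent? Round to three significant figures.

At the limit, (Qr·Cr + Qe·Cₑ)/(Qr + Qe) = 6.0:
Cₑ = (25260·6.0 − 22000·1.800) / 3260 = 34.34 mg/L.

34.3 mg/L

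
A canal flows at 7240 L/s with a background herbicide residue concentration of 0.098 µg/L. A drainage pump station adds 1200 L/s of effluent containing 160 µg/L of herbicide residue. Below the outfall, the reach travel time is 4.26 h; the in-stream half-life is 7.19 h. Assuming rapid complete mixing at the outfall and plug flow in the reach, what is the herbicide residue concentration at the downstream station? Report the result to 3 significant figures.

15.1 µg/L

Mass balance: C = (7240·0.09800 + 1200·160.0) / 8440 = 192700/8440 = 22.83 µg/L.
Half-life 7.19 h → k = ln 2 / 7.19 = 0.09640 h⁻¹ = 2.314 d⁻¹.
Decay over the reach: 22.83·exp(−kt) = 22.83·0.6632 = 15.14 µg/L.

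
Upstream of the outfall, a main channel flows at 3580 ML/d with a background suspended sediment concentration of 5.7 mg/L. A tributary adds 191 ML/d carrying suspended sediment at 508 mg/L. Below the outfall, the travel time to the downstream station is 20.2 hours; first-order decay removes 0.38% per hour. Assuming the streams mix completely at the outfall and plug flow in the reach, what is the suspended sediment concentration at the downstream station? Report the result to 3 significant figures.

28.8 mg/L

After mixing, C = (3580·5.700 + 191.0·508.0) / 3771 = 117400/3771 = 31.14 mg/L.
0.38%/h lost → k = −ln(1 − 0.0038) = 0.003807 h⁻¹.
Decay over the reach: 31.14·exp(−kt) = 31.14·0.9260 = 28.84 mg/L.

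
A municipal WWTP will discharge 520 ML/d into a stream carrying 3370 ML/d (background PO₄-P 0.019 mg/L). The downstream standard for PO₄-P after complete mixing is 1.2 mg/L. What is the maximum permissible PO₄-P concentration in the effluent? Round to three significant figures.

8.85 mg/L

At the limit, (Qr·Cr + Qe·Cₑ)/(Qr + Qe) = 1.2:
Cₑ = (3890·1.2 − 3370·0.01900) / 520.0 = 8.854 mg/L.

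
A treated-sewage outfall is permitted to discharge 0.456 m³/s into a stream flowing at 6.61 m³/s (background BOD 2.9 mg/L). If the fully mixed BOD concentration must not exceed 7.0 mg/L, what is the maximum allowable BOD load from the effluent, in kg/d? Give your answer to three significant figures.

2620 kg/d

Mass balance at the limit: 6.610·2.900 + 0.4560·Cₑ = 7.066·7.0 → Cₑ = 66.43 mg/L.
Load = 0.4560 m³/s × 66.43 g/m³ × 86 400 s/d = 2617 kg/d.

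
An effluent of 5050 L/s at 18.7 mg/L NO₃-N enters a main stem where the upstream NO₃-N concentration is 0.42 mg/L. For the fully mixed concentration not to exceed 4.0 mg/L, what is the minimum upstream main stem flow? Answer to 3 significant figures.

20700 L/s

Set C_mix = 4.0: (Q·0.4200 + 5050·18.70) / (Q + 5050) = 4.0
→ Q = 5050·(18.70 − 4.0)/(4.0 − 0.4200) = 20740 L/s.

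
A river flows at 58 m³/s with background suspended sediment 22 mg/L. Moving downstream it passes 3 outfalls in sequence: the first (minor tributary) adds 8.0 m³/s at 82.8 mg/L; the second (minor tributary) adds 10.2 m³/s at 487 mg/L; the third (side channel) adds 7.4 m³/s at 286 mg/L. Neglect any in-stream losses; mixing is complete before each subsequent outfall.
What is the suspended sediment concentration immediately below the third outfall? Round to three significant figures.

108 mg/L

Below outfall 1: Q → 66.00 m³/s, C = (58.00·22.00 + 8.000·82.80)/66.00 = 29.37 mg/L.
Below outfall 2: Q → 76.20 m³/s, C = (66.00·29.37 + 10.20·487.0)/76.20 = 90.63 mg/L.
Below outfall 3: Q → 83.60 m³/s, C = (76.20·90.63 + 7.400·286.0)/83.60 = 107.9 mg/L.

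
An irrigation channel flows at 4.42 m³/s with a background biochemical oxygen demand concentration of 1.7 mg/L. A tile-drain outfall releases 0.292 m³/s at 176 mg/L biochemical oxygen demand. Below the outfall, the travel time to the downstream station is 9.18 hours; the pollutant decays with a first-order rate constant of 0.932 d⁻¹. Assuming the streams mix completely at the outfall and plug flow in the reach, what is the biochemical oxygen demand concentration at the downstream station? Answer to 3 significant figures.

8.75 mg/L

After mixing, C = (4.420·1.700 + 0.2920·176.0) / 4.712 = 58.91/4.712 = 12.50 mg/L.
First-order decay: C = 12.50·exp(−k·t) = 12.50·0.7001 = 8.753 mg/L.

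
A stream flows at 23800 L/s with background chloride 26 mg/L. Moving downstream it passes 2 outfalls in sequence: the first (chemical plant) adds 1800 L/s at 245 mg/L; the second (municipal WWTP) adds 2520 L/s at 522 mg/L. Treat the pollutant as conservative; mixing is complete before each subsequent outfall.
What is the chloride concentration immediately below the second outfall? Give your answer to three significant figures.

Below outfall 1: Q → 25600 L/s, C = (23800·26.00 + 1800·245.0)/25600 = 41.40 mg/L.
Below outfall 2: Q → 28120 L/s, C = (25600·41.40 + 2520·522.0)/28120 = 84.47 mg/L.

84.5 mg/L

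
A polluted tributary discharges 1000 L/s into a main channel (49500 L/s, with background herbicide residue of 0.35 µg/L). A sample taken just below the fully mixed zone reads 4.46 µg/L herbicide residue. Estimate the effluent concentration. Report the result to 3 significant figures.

208 µg/L

Mass balance: 49500·0.3500 + 1000·Cₑ = 50500·4.460
→ Cₑ = (50500·4.460 − 49500·0.3500) / 1000 = 207.9 µg/L.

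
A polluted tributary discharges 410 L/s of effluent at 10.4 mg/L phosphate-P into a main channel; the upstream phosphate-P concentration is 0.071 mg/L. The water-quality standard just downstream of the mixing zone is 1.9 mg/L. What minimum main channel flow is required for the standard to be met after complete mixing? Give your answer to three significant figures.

1910 L/s

Set C_mix = 1.9: (Q·0.07100 + 410.0·10.40) / (Q + 410.0) = 1.9
→ Q = 410.0·(10.40 − 1.9)/(1.9 − 0.07100) = 1905 L/s.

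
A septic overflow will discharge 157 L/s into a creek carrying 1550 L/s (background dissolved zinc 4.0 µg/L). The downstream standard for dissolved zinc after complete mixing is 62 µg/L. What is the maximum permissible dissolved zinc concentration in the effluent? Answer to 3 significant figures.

635 µg/L

At the limit, (Qr·Cr + Qe·Cₑ)/(Qr + Qe) = 62:
Cₑ = (1707·62 − 1550·4.000) / 157.0 = 634.6 µg/L.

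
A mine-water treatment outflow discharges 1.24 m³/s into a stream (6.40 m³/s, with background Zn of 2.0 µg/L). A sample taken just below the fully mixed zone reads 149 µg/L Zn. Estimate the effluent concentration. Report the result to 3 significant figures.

908 µg/L

Mass balance: 6.400·2.000 + 1.240·Cₑ = 7.640·149.0
→ Cₑ = (7.640·149.0 − 6.400·2.000) / 1.240 = 907.7 µg/L.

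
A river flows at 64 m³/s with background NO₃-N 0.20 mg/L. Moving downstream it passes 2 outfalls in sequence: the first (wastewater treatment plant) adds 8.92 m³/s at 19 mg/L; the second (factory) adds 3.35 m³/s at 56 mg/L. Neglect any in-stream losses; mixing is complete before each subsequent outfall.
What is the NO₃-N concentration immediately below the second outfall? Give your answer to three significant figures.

4.85 mg/L

Outfall 1: combined Q = 72.92 m³/s; C = (64.00·0.2000 + 8.920·19.00)/72.92 = 2.500 mg/L.
Outfall 2: combined Q = 76.27 m³/s; C = (72.92·2.500 + 3.350·56.00)/76.27 = 4.850 mg/L.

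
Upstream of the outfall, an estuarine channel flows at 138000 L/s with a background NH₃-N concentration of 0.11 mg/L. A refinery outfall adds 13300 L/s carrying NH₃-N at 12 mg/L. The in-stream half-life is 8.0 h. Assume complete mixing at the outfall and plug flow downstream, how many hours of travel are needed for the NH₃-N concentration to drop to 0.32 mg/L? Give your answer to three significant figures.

14.8 h

After mixing, C = (138000·0.1100 + 13300·12.00) / 151300 = 174800/151300 = 1.155 mg/L.
Half-life 8.0 h → k = ln 2 / 8.0 = 0.08664 h⁻¹ = 2.079 d⁻¹.
1.155·exp(−k·t) = 0.32 → t = ln(1.155/0.32)/k = 53340 s = 14.82 h.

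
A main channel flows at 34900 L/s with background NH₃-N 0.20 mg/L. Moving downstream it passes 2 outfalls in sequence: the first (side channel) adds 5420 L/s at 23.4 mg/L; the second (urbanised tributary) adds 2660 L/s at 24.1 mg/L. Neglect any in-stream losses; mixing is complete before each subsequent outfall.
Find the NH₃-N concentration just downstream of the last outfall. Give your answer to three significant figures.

4.60 mg/L

After outfall 1: Q = 34900 + 5420 = 40320 L/s; C = (34900·0.2000 + 5420·23.40)/40320 = 3.319 mg/L.
After outfall 2: Q = 40320 + 2660 = 42980 L/s; C = (40320·3.319 + 2660·24.10)/42980 = 4.605 mg/L.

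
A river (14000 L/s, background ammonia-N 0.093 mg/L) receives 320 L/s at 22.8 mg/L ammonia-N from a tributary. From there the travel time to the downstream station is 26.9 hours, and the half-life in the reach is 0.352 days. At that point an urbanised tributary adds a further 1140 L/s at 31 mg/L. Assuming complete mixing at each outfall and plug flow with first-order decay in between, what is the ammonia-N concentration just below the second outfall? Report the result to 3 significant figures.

2.35 mg/L

Mass balance: C = (14000·0.09300 + 320.0·22.80) / 14320 = 8598/14320 = 0.6004 mg/L; combined flow 14320 L/s.
Half-life 0.352 d → k = ln 2 / 0.352 = 1.969 d⁻¹.
Applying C = C₀e^(−kt): 0.6004 × 0.1100 = 0.06606 mg/L.
Second outfall: C = (14320·0.06606 + 1140·31.00)/15460 = 2.347 mg/L.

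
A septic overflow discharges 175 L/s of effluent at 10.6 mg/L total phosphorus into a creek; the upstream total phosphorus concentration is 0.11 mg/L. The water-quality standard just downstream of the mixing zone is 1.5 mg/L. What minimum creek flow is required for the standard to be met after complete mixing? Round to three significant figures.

Set C_mix = 1.5: (Q·0.1100 + 175.0·10.60) / (Q + 175.0) = 1.5
→ Q = 175.0·(10.60 − 1.5)/(1.5 − 0.1100) = 1146 L/s.

1150 L/s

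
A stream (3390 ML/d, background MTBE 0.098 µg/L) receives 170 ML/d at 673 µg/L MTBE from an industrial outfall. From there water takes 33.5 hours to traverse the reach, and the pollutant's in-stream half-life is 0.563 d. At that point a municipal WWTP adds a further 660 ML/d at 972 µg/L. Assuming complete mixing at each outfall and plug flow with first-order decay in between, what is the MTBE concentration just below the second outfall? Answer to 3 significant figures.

157 µg/L

Conservation of mass: C = (3390·0.09800 + 170.0·673.0) / 3560 = 114700/3560 = 32.23 µg/L; combined flow 3560 ML/d.
Half-life 0.563 d → k = ln 2 / 0.563 = 1.231 d⁻¹.
After decay, C = 32.23 × e^(−kt) = 32.23 × 0.1793 = 5.780 µg/L.
Second outfall: C = (3560·5.780 + 660.0·972.0)/4220 = 156.9 µg/L.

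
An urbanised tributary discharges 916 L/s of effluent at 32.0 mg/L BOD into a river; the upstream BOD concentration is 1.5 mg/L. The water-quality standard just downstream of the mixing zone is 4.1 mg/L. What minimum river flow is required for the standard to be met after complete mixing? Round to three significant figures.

Set C_mix = 4.1: (Q·1.500 + 916.0·32.00) / (Q + 916.0) = 4.1
→ Q = 916.0·(32.00 − 4.1)/(4.1 − 1.500) = 9829 L/s.

9830 L/s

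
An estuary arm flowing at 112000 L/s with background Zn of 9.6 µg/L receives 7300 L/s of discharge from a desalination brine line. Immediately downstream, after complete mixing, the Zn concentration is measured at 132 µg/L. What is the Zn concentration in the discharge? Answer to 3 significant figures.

2010 µg/L

Mass balance: 112000·9.600 + 7300·Cₑ = 119300·132.0
→ Cₑ = (119300·132.0 − 112000·9.600) / 7300 = 2010 µg/L.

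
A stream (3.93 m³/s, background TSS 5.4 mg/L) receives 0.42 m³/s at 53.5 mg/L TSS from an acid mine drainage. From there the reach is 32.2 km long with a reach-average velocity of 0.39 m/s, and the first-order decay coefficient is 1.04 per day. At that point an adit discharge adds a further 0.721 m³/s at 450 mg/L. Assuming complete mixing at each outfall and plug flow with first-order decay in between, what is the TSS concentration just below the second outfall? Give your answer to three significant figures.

Flow-weighted average: C = (3.930·5.400 + 0.4200·53.50) / 4.350 = 43.69/4.350 = 10.04 mg/L; combined flow 4.350 m³/s.
Travel time t = 32.2·1000 / 0.39 = 82560 s = 22.93 h.
After decay, C = 10.04 × e^(−kt) = 10.04 × 0.3702 = 3.718 mg/L.
At the second outfall, C = (4.350·3.718 + 0.7210·450.0) / (4.350 + 0.7210) = 67.17 mg/L.

67.2 mg/L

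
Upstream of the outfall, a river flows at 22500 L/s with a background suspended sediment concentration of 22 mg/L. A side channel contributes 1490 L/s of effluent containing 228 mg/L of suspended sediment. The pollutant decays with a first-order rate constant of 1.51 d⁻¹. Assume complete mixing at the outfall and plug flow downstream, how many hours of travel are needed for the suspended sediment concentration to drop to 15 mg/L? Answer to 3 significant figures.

13.4 h

Mass balance: C = (22500·22.00 + 1490·228.0) / 23990 = 834700/23990 = 34.79 mg/L.
34.79·exp(−k·t) = 15 → t = ln(34.79/15)/k = 48140 s = 13.37 h.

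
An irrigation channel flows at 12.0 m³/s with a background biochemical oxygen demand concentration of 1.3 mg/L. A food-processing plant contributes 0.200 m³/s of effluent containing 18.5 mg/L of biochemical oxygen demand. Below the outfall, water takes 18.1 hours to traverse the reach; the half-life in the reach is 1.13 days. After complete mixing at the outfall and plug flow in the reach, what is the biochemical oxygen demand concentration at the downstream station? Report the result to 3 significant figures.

0.996 mg/L

After mixing, C = (12.00·1.300 + 0.2000·18.50) / 12.20 = 19.30/12.20 = 1.582 mg/L.
Half-life 1.13 d → k = ln 2 / 1.13 = 0.6134 d⁻¹.
Decay over the reach: 1.582·exp(−kt) = 1.582·0.6296 = 0.9961 mg/L.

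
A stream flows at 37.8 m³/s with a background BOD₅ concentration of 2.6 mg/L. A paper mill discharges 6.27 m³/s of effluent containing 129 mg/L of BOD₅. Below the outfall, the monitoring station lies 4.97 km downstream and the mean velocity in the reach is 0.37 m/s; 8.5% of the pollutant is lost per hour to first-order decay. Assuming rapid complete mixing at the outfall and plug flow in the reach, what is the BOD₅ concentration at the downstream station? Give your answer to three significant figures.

14.8 mg/L

Conservation of mass: C = (37.80·2.600 + 6.270·129.0) / 44.07 = 907.1/44.07 = 20.58 mg/L.
Travel time t = 4.97·1000 / 0.37 = 13430 s = 3.731 h.
8.5%/h lost → k = −ln(1 − 0.085) = 0.08883 h⁻¹.
First-order decay: C = 20.58·exp(−k·t) = 20.58·0.7179 = 14.78 mg/L.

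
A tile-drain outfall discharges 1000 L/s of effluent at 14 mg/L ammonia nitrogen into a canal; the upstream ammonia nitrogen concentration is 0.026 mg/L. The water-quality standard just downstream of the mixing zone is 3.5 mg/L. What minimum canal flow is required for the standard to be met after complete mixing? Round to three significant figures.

3020 L/s

Set C_mix = 3.5: (Q·0.02600 + 1000·14.00) / (Q + 1000) = 3.5
→ Q = 1000·(14.00 − 3.5)/(3.5 − 0.02600) = 3022 L/s.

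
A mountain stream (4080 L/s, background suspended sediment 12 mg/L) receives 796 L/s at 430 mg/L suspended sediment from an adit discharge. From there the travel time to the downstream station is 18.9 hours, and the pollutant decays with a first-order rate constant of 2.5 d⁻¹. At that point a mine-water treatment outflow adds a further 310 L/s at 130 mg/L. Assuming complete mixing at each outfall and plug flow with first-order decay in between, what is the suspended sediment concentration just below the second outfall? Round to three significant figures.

Flow-weighted average: C = (4080·12.00 + 796.0·430.0) / 4876 = 391200/4876 = 80.24 mg/L; combined flow 4876 L/s.
Applying C = C₀e^(−kt): 80.24 × 0.1396 = 11.20 mg/L.
Second outfall: C = (4876·11.20 + 310.0·130.0)/5186 = 18.30 mg/L.

18.3 mg/L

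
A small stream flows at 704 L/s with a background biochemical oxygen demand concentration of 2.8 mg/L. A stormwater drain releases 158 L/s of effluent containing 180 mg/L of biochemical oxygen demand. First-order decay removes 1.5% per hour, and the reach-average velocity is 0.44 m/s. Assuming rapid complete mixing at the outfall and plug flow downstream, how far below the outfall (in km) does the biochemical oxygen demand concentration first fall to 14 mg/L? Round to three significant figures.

After mixing, C = (704.0·2.800 + 158.0·180.0) / 862.0 = 30410/862.0 = 35.28 mg/L.
1.5%/h lost → k = −ln(1 − 0.015) = 0.01511 h⁻¹.
Set 35.28·exp(−k·t) = 14 → t = ln(35.28/14)/k = 220200 s = 61.15 h.
Distance = v·t = 0.44·220200 = 96870 m = 96.87 km.

96.9 km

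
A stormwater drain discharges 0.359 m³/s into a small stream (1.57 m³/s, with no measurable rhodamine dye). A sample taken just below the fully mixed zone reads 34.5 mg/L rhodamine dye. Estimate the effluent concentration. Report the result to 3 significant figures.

Mass balance: 1.570·0 + 0.3590·Cₑ = 1.929·34.50
→ Cₑ = (1.929·34.50 − 1.570·0) / 0.3590 = 185.4 mg/L.

185 mg/L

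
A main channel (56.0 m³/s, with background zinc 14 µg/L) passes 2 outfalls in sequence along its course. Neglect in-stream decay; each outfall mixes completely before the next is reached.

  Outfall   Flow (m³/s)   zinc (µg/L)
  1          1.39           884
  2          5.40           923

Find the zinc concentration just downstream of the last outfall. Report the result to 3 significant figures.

Outfall 1: combined Q = 57.39 m³/s; C = (56.00·14.00 + 1.390·884.0)/57.39 = 35.07 µg/L.
Outfall 2: combined Q = 62.79 m³/s; C = (57.39·35.07 + 5.400·923.0)/62.79 = 111.4 µg/L.

111 µg/L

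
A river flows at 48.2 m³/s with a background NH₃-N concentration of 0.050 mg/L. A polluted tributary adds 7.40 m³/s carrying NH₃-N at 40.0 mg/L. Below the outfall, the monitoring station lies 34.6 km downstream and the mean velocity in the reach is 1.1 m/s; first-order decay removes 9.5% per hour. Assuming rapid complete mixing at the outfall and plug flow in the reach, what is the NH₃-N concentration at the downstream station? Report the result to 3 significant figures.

Mixed concentration C = ΣQC/ΣQ = (48.20·0.05000 + 7.400·40.00) / 55.60 = 298.4/55.60 = 5.367 mg/L.
Travel time t = 34.6·1000 / 1.1 = 31450 s = 8.737 h.
9.5%/h lost → k = −ln(1 − 0.095) = 0.09982 h⁻¹.
After decay, C = 5.367 × e^(−kt) = 5.367 × 0.4180 = 2.244 mg/L.

2.24 mg/L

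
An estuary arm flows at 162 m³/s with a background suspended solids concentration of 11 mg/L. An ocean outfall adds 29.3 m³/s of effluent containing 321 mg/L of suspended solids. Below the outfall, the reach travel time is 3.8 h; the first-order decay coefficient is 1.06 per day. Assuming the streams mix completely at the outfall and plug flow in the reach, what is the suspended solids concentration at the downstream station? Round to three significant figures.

Mixed concentration C = ΣQC/ΣQ = (162.0·11.00 + 29.30·321.0) / 191.3 = 11190/191.3 = 58.48 mg/L.
Applying C = C₀e^(−kt): 58.48 × 0.8455 = 49.44 mg/L.

49.4 mg/L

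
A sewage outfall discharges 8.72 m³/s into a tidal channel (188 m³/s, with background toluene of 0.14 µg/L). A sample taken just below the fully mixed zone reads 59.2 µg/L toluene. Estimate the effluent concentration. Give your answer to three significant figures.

Mass balance: 188.0·0.1400 + 8.720·Cₑ = 196.7·59.20
→ Cₑ = (196.7·59.20 − 188.0·0.1400) / 8.720 = 1333 µg/L.

1330 µg/L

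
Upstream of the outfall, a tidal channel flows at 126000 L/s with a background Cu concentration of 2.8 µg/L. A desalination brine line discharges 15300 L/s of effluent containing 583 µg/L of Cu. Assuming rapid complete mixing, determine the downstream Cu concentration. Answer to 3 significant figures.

Flow-weighted average: C = (126000·2.800 + 15300·583.0) / 141300 = 9273000/141300 = 65.62 µg/L.

65.6 µg/L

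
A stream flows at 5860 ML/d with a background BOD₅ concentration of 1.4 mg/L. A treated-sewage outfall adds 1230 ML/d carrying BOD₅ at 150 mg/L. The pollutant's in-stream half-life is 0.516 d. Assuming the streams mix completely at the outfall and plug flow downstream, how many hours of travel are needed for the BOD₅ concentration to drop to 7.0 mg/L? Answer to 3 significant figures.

After mixing, C = (5860·1.400 + 1230·150.0) / 7090 = 192700/7090 = 27.18 mg/L.
Half-life 0.516 d → k = ln 2 / 0.516 = 1.343 d⁻¹.
27.18·exp(−k·t) = 7.0 → t = ln(27.18/7.0)/k = 87250 s = 24.24 h.

24.2 h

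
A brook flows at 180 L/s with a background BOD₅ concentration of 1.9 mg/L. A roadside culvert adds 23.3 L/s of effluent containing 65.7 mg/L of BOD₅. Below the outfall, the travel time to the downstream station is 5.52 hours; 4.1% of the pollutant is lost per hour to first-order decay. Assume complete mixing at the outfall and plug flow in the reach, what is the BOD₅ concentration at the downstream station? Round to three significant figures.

After mixing, C = (180.0·1.900 + 23.30·65.70) / 203.3 = 1873/203.3 = 9.212 mg/L.
4.1%/h lost → k = −ln(1 − 0.041) = 0.04186 h⁻¹.
Applying C = C₀e^(−kt): 9.212 × 0.7937 = 7.311 mg/L.

7.31 mg/L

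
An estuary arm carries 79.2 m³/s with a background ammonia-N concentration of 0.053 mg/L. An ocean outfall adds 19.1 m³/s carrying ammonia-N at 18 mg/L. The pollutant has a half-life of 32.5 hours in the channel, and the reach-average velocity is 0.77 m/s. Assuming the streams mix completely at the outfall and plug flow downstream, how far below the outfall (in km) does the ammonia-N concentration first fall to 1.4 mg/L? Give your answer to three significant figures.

Mixed concentration C = ΣQC/ΣQ = (79.20·0.05300 + 19.10·18.00) / 98.30 = 348.0/98.30 = 3.540 mg/L.
Half-life 32.5 h → k = ln 2 / 32.5 = 0.02133 h⁻¹ = 0.5119 d⁻¹.
Set 3.540·exp(−k·t) = 1.4 → t = ln(3.540/1.4)/k = 156600 s = 43.50 h.
Distance = v·t = 0.77·156600 = 120600 m = 120.6 km.

121 km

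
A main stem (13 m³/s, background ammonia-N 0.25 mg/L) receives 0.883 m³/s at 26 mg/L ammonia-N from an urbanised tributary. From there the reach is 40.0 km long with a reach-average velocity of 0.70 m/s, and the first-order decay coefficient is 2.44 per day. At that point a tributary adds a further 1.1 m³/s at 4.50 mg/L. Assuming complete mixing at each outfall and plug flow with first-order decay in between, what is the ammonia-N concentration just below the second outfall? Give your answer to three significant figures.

0.679 mg/L

Mass balance: C = (13.00·0.2500 + 0.8830·26.00) / 13.88 = 26.21/13.88 = 1.888 mg/L; combined flow 13.88 m³/s.
Travel time t = 40.0·1000 / 0.70 = 57140 s = 15.87 h.
Decay over the reach: 1.888·exp(−kt) = 1.888·0.1991 = 0.3759 mg/L.
Second outfall: C = (13.88·0.3759 + 1.100·4.500)/14.98 = 0.6787 mg/L.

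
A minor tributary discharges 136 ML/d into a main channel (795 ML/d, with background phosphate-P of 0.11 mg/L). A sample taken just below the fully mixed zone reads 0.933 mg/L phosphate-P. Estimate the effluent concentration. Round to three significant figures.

Mass balance: 795.0·0.1100 + 136.0·Cₑ = 931.0·0.9330
→ Cₑ = (931.0·0.9330 − 795.0·0.1100) / 136.0 = 5.744 mg/L.

5.74 mg/L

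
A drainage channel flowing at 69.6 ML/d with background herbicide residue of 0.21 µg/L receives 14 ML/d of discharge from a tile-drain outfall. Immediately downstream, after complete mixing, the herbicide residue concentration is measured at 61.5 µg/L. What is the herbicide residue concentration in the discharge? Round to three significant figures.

Mass balance: 69.60·0.2100 + 14.00·Cₑ = 83.60·61.50
→ Cₑ = (83.60·61.50 − 69.60·0.2100) / 14.00 = 366.2 µg/L.

366 µg/L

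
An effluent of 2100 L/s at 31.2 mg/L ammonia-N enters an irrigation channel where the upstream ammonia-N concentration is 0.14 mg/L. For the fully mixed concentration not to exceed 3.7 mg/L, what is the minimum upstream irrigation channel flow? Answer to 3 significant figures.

Set C_mix = 3.7: (Q·0.1400 + 2100·31.20) / (Q + 2100) = 3.7
→ Q = 2100·(31.20 − 3.7)/(3.7 − 0.1400) = 16220 L/s.

16200 L/s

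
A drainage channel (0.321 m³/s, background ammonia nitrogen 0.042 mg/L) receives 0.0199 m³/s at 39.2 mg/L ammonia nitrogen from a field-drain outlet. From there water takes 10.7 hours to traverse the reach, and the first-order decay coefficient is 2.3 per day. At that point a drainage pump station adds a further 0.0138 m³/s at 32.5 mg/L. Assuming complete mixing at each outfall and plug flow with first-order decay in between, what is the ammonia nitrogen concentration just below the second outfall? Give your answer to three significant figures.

2.07 mg/L

Flow-weighted average: C = (0.3210·0.04200 + 0.01990·39.20) / 0.3409 = 0.7936/0.3409 = 2.328 mg/L; combined flow 0.3409 m³/s.
Decay over the reach: 2.328·exp(−kt) = 2.328·0.3586 = 0.8349 mg/L.
At the second outfall, C = (0.3409·0.8349 + 0.01380·32.50) / (0.3409 + 0.01380) = 2.067 mg/L.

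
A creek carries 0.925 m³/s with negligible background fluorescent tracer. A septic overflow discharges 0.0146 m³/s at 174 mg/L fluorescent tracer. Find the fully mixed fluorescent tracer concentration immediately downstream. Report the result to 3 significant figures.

After mixing, C = (0.9250·0 + 0.01460·174.0) / 0.9396 = 2.540/0.9396 = 2.704 mg/L.

2.70 mg/L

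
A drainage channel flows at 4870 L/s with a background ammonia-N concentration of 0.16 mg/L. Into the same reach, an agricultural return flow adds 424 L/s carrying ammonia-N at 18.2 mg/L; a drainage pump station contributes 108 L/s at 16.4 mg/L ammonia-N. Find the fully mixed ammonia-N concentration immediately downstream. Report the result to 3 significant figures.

Conservation of mass: C = (4870·0.1600 + 424.0·18.20 + 108.0·16.40) / 5402 = 10270/5402 = 1.901 mg/L.

1.90 mg/L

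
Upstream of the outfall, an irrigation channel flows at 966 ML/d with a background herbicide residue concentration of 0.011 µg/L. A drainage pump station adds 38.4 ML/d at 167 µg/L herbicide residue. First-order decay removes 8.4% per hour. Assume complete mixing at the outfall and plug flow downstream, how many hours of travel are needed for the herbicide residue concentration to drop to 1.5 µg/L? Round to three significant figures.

Conservation of mass: C = (966.0·0.01100 + 38.40·167.0) / 1004 = 6423/1004 = 6.395 µg/L.
8.4%/h lost → k = −ln(1 − 0.084) = 0.08774 h⁻¹.
6.395·exp(−k·t) = 1.5 → t = ln(6.395/1.5)/k = 59500 s = 16.53 h.

16.5 h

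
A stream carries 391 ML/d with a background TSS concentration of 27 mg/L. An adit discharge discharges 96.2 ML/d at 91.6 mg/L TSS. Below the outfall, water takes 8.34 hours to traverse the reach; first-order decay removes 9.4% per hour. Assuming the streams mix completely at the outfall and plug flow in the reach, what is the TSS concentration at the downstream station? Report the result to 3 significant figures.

17.5 mg/L

Conservation of mass: C = (391.0·27.00 + 96.20·91.60) / 487.2 = 19370/487.2 = 39.76 mg/L.
9.4%/h lost → k = −ln(1 − 0.094) = 0.09872 h⁻¹.
Decay over the reach: 39.76·exp(−kt) = 39.76·0.4390 = 17.45 mg/L.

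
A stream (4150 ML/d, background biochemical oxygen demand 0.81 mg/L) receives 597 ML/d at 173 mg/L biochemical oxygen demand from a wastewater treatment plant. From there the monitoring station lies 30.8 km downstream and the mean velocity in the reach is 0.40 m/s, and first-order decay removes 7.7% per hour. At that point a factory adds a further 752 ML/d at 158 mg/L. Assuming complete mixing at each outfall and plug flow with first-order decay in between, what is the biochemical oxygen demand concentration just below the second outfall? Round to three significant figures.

Mass balance: C = (4150·0.8100 + 597.0·173.0) / 4747 = 106600/4747 = 22.47 mg/L; combined flow 4747 ML/d.
Travel time t = 30.8·1000 / 0.40 = 77000 s = 21.39 h.
7.7%/h lost → k = −ln(1 − 0.077) = 0.08013 h⁻¹.
After decay, C = 22.47 × e^(−kt) = 22.47 × 0.1802 = 4.048 mg/L.
At the second outfall, C = (4747·4.048 + 752.0·158.0) / (4747 + 752.0) = 25.10 mg/L.

25.1 mg/L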